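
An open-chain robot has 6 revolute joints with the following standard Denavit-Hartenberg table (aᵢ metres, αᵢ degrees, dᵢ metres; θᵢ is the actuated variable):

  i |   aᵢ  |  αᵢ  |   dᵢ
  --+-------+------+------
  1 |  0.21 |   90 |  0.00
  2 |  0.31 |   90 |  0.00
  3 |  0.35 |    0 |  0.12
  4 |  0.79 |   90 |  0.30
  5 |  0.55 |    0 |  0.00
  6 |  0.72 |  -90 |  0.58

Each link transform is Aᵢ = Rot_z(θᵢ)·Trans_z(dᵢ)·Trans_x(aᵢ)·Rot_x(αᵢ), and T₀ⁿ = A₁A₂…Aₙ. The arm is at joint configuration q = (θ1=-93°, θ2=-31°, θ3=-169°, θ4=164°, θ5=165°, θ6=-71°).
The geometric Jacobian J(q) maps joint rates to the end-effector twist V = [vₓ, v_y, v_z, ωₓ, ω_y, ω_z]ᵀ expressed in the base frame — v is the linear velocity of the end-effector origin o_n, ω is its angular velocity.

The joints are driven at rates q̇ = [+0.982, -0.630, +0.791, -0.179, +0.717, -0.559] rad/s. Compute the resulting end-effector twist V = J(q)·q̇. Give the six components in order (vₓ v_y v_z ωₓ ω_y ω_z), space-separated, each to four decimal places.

-0.1276 1.0164 0.5776 0.8034 0.2853 0.4645

o_n = [0.6798, 0.3085, -1.1613]
J₁: ẑ×o_n = [-0.3085, 0.6798, 0.0000], ω = ẑ
J2: z=[-0.9986, 0.0523, 0.0000] o=[-0.0110, -0.2097, 0.0000] → [-0.0608, -1.1598, -0.5536, -0.9986, 0.0523, 0.0000]
J3: z=[0.0270, 0.5143, -0.8572] o=[-0.0249, -0.4751, -0.1597] → [0.1564, -0.5771, -0.3413, 0.0270, 0.5143, -0.8572]
J4: z=[0.0270, 0.5143, -0.8572] o=[0.0604, -0.1228, -0.0856] → [-0.1837, -0.5019, -0.3069, 0.0270, 0.5143, -0.8572]
J5: z=[0.9987, 0.0225, 0.0449] o=[0.1020, -0.6457, -0.7481] → [-0.0521, 0.4387, 0.9400, 0.9987, 0.0225, 0.0449]
J6: z=[0.9987, 0.0225, 0.0449] o=[0.0833, -0.1171, -0.5975] → [-0.0318, 0.5899, 0.4116, 0.9987, 0.0225, 0.0449]
V = J·q̇ = [-0.1276, 1.0164, 0.5776, 0.8034, 0.2853, 0.4645]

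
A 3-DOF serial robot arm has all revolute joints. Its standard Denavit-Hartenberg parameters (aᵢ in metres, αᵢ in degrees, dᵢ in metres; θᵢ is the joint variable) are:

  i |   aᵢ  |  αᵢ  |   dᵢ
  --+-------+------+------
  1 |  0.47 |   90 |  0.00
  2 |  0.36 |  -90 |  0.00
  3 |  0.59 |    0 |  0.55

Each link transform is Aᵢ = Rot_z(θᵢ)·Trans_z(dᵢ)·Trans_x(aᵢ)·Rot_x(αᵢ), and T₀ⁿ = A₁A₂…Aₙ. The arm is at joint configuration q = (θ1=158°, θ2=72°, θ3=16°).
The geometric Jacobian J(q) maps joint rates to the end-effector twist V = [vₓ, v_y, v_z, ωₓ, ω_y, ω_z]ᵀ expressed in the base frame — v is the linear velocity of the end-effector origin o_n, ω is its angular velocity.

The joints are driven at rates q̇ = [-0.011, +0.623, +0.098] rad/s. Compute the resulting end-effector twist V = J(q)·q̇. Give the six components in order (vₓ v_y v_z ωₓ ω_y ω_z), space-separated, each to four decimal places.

o_n = [-0.2773, -0.0633, 1.0517]
J₁: ẑ×o_n = [0.0633, -0.2773, 0.0000], ω = ẑ
J2: z=[0.3746, 0.9272, 0.0000] o=[-0.4358, 0.1761, 0.0000] → [0.9751, -0.3940, -0.2366, 0.3746, 0.9272, 0.0000]
J3: z=[0.8818, -0.3563, 0.3090] o=[-0.5389, 0.2177, 0.3424] → [-0.1659, -0.5447, -0.1547, 0.8818, -0.3563, 0.3090]
V = J·q̇ = [0.5906, -0.2958, -0.1625, 0.3198, 0.5427, 0.0193]

0.5906 -0.2958 -0.1625 0.3198 0.5427 0.0193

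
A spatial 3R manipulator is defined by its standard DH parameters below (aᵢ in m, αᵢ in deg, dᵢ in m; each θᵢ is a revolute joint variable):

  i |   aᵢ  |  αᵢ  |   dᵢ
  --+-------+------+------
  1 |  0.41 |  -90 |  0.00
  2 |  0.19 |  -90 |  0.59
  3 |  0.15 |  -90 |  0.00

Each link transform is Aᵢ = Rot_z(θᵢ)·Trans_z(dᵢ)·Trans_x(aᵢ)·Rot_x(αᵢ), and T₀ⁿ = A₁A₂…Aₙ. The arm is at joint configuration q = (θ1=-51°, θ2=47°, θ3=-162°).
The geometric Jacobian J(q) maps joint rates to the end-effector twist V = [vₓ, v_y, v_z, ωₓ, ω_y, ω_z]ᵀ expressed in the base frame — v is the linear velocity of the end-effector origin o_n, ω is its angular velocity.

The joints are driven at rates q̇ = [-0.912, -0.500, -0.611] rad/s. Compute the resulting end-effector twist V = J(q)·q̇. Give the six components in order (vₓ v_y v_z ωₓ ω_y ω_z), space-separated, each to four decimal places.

o_n = [0.7729, 0.0567, -0.0346]
J₁: ẑ×o_n = [-0.0567, 0.7729, 0.0000], ω = ẑ
J2: z=[0.7771, 0.6293, 0.0000] o=[0.2580, -0.3186, 0.0000] → [-0.0218, 0.0269, -0.0323, 0.7771, 0.6293, 0.0000]
J3: z=[-0.4603, 0.5684, -0.6820] o=[0.7981, -0.0480, -0.1390] → [0.1308, 0.0652, -0.0339, -0.4603, 0.5684, -0.6820]
V = J·q̇ = [-0.0172, -0.7582, 0.0369, -0.1074, -0.6619, -0.4953]

-0.0172 -0.7582 0.0369 -0.1074 -0.6619 -0.4953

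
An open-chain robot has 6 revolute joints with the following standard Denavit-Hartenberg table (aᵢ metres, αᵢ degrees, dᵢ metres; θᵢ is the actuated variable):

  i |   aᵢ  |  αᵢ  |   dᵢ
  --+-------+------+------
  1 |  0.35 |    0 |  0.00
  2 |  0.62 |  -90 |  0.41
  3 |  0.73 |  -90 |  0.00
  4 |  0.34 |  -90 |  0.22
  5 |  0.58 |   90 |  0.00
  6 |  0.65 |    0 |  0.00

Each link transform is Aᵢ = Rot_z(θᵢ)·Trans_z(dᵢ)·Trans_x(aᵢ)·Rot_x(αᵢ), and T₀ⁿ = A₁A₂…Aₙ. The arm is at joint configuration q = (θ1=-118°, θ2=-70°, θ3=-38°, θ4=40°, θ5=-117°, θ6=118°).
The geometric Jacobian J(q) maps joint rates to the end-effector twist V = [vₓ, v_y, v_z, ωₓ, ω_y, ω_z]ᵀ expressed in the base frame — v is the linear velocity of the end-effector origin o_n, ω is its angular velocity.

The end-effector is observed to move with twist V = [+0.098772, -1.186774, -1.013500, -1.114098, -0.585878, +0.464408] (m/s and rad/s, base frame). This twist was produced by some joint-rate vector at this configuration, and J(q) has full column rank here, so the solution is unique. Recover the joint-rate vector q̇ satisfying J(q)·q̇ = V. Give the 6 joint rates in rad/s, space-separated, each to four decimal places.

o_n = [-1.3917, 0.4471, 0.3675]
J₁: ẑ×o_n = [-0.4471, -1.3917, 0.0000], ω = ẑ
J2: z=[0.0000, 0.0000, 1.0000] o=[-0.1643, -0.3090, 0.0000] → [-0.7562, -1.2274, 0.0000, 0.0000, 0.0000, 1.0000]
J3: z=[-0.1392, -0.9903, 0.0000] o=[-0.7783, -0.2227, 0.4100] → [0.0421, -0.0059, -0.7007, -0.1392, -0.9903, 0.0000]
J4: z=[-0.6097, 0.0857, -0.7880] o=[-1.3479, -0.1427, 0.8594] → [0.4226, -0.2654, -0.3558, -0.6097, 0.0857, -0.7880]
J5: z=[0.6082, 0.6881, -0.3957] o=[-1.6549, 0.1212, 0.8464] → [-0.2006, 0.1871, 0.0172, 0.6082, 0.6881, -0.3957]
J6: z=[0.7297, -0.6809, -0.0625] o=[-1.8361, -0.0243, 0.3150] → [-0.0063, -0.0661, 0.6466, 0.7297, -0.6809, -0.0625]
q̇ = J⁺·V = [0.8100, -0.1230, 0.6640, 0.5670, -0.4840, -0.5230]

0.8100 -0.1230 0.6640 0.5670 -0.4840 -0.5230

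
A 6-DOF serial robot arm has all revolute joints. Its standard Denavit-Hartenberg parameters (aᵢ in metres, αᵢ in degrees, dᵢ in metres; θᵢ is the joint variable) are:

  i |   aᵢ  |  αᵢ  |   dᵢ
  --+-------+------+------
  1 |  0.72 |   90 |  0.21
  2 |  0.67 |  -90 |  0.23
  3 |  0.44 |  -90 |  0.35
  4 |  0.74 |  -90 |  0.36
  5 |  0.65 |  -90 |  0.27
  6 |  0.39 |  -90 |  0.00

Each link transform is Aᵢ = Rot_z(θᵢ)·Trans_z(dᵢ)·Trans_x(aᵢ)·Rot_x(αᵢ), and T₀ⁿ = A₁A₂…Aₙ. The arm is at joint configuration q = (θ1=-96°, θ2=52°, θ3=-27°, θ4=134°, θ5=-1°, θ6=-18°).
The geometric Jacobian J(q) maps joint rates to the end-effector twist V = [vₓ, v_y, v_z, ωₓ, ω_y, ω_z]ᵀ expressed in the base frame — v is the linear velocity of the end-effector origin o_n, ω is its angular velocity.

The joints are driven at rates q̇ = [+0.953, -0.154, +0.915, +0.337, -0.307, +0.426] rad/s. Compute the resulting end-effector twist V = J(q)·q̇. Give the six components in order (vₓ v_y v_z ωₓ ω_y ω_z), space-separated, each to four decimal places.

0.9386 1.3453 -0.5007 0.0246 0.4552 1.5014

o_n = [0.4649, -1.2182, -0.2712]
J₁: ẑ×o_n = [1.2182, 0.4649, -0.0000], ω = ẑ
J2: z=[-0.9945, 0.1045, 0.0000] o=[-0.0753, -0.7161, 0.2100] → [-0.0503, -0.4786, 0.4429, -0.9945, 0.1045, 0.0000]
J3: z=[0.0824, 0.7837, 0.6157] o=[-0.3471, -1.1022, 0.7380] → [-0.7195, 0.5831, -0.6459, 0.0824, 0.7837, 0.6157]
J4: z=[0.8569, -0.3711, 0.3577] o=[-0.5422, -1.0471, 1.2624] → [0.6303, 1.6745, 0.2272, 0.8569, -0.3711, 0.3577]
J5: z=[0.4233, 0.9027, -0.0774] o=[-0.0160, -1.3418, 0.7025] → [-0.8695, 0.3749, -0.3818, 0.4233, 0.9027, -0.0774]
J6: z=[-0.8516, 0.3673, -0.3739] o=[0.2992, -1.2438, 0.0809] → [-0.1197, -0.3618, -0.0827, -0.8516, 0.3673, -0.3739]
V = J·q̇ = [0.9386, 1.3453, -0.5007, 0.0246, 0.4552, 1.5014]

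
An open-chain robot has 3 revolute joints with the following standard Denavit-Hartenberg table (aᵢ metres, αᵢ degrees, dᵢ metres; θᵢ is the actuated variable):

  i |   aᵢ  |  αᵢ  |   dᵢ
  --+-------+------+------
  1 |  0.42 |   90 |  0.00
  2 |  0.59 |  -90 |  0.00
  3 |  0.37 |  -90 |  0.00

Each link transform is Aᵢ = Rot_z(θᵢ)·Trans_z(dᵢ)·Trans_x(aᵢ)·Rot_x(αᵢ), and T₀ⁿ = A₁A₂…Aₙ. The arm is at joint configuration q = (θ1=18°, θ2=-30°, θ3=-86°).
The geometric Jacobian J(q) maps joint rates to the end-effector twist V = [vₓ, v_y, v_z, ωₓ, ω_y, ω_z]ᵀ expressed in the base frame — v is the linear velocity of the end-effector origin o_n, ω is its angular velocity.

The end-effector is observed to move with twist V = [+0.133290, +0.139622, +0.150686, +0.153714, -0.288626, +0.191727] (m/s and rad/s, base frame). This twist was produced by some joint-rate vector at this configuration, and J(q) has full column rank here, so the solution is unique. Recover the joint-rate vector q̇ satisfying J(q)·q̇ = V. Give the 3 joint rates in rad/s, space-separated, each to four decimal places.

0.0930 0.3220 0.1140

o_n = [1.0207, -0.0564, -0.3079]
J₁: ẑ×o_n = [0.0564, 1.0207, -0.0000], ω = ẑ
J2: z=[0.3090, -0.9511, 0.0000] o=[0.3994, 0.1298, 0.0000] → [0.2928, 0.0951, 0.5333, 0.3090, -0.9511, 0.0000]
J3: z=[0.4755, 0.1545, 0.8660] o=[0.8854, 0.2877, -0.2950] → [0.2960, 0.1233, -0.1845, 0.4755, 0.1545, 0.8660]
q̇ = J⁺·V = [0.0930, 0.3220, 0.1140]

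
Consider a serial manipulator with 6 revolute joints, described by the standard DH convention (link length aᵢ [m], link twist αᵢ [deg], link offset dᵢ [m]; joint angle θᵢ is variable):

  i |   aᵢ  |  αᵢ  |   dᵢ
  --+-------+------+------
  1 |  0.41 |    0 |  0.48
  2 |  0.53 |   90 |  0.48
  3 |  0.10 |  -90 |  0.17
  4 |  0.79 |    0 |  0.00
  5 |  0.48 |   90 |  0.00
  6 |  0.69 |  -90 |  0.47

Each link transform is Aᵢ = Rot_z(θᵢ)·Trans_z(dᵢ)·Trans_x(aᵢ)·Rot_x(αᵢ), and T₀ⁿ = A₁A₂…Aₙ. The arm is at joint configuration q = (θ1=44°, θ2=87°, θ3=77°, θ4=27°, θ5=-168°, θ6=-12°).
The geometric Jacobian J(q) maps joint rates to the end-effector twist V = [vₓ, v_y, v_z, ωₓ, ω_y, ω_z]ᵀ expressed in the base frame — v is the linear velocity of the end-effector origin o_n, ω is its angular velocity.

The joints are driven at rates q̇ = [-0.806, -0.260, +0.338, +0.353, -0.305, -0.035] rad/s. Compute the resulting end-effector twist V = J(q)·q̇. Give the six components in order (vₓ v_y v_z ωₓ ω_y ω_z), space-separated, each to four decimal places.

0.5813 0.0073 -0.0903 0.3031 0.2080 -1.0337

o_n = [0.0435, 0.8376, 0.5483]
J₁: ẑ×o_n = [-0.8376, 0.0435, 0.0000], ω = ẑ
J2: z=[0.0000, 0.0000, 1.0000] o=[0.2949, 0.2848, 0.4800] → [-0.5528, -0.2515, 0.0000, 0.0000, 0.0000, 1.0000]
J3: z=[0.7547, 0.6561, 0.0000] o=[-0.0528, 0.6848, 0.9600] → [-0.2701, 0.3107, 0.0522, 0.7547, 0.6561, 0.0000]
J4: z=[0.6392, -0.7354, 0.2250] o=[0.0608, 0.8133, 1.0574] → [0.3689, 0.3216, 0.0028, 0.6392, -0.7354, 0.2250]
J5: z=[0.6392, -0.7354, 0.2250] o=[-0.3138, 0.6975, 1.7433] → [0.8473, 0.8443, 0.3523, 0.6392, -0.7354, 0.2250]
J6: z=[-0.4936, -0.6167, -0.6132] o=[-0.0308, 0.8324, 1.3798] → [0.5160, -0.4560, 0.0432, -0.4936, -0.6167, -0.6132]
V = J·q̇ = [0.5813, 0.0073, -0.0903, 0.3031, 0.2080, -1.0337]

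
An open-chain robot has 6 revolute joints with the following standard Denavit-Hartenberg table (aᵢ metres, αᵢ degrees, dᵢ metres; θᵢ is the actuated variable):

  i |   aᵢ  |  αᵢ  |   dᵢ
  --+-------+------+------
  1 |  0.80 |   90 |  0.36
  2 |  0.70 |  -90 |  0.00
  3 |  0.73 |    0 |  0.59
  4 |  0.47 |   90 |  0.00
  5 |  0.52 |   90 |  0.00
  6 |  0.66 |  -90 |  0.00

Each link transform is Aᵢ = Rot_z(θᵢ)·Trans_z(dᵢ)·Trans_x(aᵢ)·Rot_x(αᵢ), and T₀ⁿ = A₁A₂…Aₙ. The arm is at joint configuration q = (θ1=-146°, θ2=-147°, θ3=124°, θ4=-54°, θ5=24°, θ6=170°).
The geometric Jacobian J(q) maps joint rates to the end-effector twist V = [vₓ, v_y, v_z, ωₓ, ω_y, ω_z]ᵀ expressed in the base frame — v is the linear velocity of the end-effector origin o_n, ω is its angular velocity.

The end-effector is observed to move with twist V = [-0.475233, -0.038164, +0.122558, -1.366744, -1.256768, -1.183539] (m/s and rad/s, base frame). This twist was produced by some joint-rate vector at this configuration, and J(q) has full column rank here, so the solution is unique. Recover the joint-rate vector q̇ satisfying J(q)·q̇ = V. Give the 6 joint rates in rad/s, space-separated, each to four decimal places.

o_n = [-0.0434, -1.1101, -0.3735]
J₁: ẑ×o_n = [1.1101, -0.0434, 0.0000], ω = ẑ
J2: z=[-0.5592, 0.8290, 0.0000] o=[-0.6632, -0.4474, 0.3600] → [-0.6081, -0.4102, -0.1432, -0.5592, 0.8290, 0.0000]
J3: z=[-0.4515, -0.3046, -0.8387] o=[-0.1765, -0.1191, -0.0212] → [-0.7239, -0.2707, 0.4880, -0.4515, -0.3046, -0.8387]
J4: z=[-0.4515, -0.3046, -0.8387] o=[-0.3883, -0.9919, -0.2937] → [-0.0748, -0.3253, 0.1584, -0.4515, -0.3046, -0.8387]
J5: z=[0.4621, 0.7242, -0.5118] o=[-0.0296, -1.2827, -0.3813] → [0.0940, 0.0035, 0.0897, 0.4621, 0.7242, -0.5118]
J6: z=[0.7229, 0.0266, 0.6904] o=[0.2375, -1.6410, -0.6472] → [-0.3592, -0.3918, 0.3912, 0.7229, 0.0266, 0.6904]
q̇ = J⁺·V = [-0.1680, -0.1960, 0.6990, 0.5670, -0.9550, -0.6410]

-0.1680 -0.1960 0.6990 0.5670 -0.9550 -0.6410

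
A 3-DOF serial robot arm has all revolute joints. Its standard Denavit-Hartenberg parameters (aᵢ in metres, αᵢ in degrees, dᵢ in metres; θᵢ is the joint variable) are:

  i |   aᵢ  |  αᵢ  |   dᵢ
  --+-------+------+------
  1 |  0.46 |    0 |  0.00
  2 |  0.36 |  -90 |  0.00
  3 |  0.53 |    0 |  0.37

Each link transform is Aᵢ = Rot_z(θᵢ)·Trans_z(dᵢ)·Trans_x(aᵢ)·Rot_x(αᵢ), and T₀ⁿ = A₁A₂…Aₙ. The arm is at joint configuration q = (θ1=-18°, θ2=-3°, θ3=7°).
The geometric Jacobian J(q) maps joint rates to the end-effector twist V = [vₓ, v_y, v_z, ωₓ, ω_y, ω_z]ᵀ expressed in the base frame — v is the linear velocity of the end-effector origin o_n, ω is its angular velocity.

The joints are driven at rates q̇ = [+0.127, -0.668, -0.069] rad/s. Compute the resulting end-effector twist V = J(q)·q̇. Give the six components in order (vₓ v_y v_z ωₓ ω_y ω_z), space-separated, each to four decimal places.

0.0373 -0.4653 0.0363 -0.0247 -0.0644 -0.5410

o_n = [1.3973, -0.1143, -0.0646]
J₁: ẑ×o_n = [0.1143, 1.3973, -0.0000], ω = ẑ
J2: z=[0.0000, 0.0000, 1.0000] o=[0.4375, -0.1421, 0.0000] → [-0.0279, 0.9598, 0.0000, 0.0000, 0.0000, 1.0000]
J3: z=[0.3584, 0.9336, 0.0000] o=[0.7736, -0.2712, 0.0000] → [-0.0603, 0.0231, -0.5260, 0.3584, 0.9336, 0.0000]
V = J·q̇ = [0.0373, -0.4653, 0.0363, -0.0247, -0.0644, -0.5410]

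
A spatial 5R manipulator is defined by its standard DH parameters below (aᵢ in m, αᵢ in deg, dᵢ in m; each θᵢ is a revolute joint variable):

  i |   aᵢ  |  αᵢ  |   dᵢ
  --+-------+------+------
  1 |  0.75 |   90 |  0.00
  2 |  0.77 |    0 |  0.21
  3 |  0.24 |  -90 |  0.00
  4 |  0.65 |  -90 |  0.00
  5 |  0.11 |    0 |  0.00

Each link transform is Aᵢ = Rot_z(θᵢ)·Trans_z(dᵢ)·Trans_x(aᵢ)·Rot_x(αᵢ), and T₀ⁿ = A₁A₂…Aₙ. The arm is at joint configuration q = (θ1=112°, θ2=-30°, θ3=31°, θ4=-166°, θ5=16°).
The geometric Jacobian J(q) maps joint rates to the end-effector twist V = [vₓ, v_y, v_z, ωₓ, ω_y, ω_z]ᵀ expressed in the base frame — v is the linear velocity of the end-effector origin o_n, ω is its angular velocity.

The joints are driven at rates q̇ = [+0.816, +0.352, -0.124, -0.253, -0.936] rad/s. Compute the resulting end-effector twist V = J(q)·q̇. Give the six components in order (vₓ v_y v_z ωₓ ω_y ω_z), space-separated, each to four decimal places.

-1.0107 0.0117 0.2201 -0.5475 -0.4606 0.5591

o_n = [0.0180, 1.0040, -0.4239]
J₁: ẑ×o_n = [-1.0040, 0.0180, 0.0000], ω = ẑ
J2: z=[0.9272, 0.3746, 0.0000] o=[-0.2810, 0.6954, 0.0000] → [-0.1588, 0.3931, 0.1742, 0.9272, 0.3746, 0.0000]
J3: z=[0.9272, 0.3746, 0.0000] o=[-0.3360, 1.3923, -0.3850] → [-0.0146, 0.0361, -0.4927, 0.9272, 0.3746, 0.0000]
J4: z=[0.0065, -0.0162, 0.9998] o=[-0.4259, 1.6148, -0.3808] → [0.6114, 0.4442, 0.0032, 0.0065, -0.0162, 0.9998]
J5: z=[0.8090, 0.5878, 0.0042] o=[-0.0439, 1.0891, -0.3918] → [-0.0185, 0.0262, -0.1052, 0.8090, 0.5878, 0.0042]
V = J·q̇ = [-1.0107, 0.0117, 0.2201, -0.5475, -0.4606, 0.5591]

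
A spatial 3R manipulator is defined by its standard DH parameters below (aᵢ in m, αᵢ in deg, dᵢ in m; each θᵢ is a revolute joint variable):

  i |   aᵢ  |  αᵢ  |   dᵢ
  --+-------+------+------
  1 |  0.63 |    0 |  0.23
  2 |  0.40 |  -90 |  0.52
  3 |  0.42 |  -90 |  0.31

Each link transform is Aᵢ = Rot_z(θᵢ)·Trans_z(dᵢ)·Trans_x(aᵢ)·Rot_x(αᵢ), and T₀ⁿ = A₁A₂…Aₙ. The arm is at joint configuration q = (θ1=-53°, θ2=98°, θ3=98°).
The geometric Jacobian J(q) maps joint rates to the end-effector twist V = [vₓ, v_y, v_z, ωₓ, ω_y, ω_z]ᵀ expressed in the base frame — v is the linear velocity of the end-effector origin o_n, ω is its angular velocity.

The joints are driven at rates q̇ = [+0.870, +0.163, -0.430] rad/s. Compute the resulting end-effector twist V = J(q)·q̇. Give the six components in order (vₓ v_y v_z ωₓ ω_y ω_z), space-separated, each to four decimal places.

0.0883 0.4794 -0.0251 0.3041 -0.3041 1.0330

o_n = [0.4015, -0.0424, 0.3341]
J₁: ẑ×o_n = [0.0424, 0.4015, -0.0000], ω = ẑ
J2: z=[0.0000, 0.0000, 1.0000] o=[0.3791, -0.5031, 0.2300] → [-0.4607, 0.0223, 0.0000, 0.0000, 0.0000, 1.0000]
J3: z=[-0.7071, 0.7071, 0.0000] o=[0.6620, -0.2203, 0.7500] → [-0.2941, -0.2941, 0.0585, -0.7071, 0.7071, 0.0000]
V = J·q̇ = [0.0883, 0.4794, -0.0251, 0.3041, -0.3041, 1.0330]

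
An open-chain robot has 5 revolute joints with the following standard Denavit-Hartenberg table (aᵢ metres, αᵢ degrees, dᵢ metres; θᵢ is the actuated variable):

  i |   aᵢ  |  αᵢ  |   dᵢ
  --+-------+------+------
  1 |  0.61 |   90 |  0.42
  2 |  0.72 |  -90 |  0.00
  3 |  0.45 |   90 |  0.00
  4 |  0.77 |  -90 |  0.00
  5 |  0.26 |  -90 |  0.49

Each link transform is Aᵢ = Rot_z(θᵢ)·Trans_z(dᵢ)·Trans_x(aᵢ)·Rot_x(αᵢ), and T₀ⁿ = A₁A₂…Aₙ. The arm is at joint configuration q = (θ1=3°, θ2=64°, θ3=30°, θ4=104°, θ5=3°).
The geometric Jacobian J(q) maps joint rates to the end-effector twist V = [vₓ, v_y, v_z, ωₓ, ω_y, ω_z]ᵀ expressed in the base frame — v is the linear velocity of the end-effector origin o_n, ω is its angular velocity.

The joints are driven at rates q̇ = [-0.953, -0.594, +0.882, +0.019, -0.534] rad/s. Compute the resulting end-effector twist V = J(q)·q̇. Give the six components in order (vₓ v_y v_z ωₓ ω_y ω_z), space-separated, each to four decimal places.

0.4602 -0.3472 0.4907 -0.7508 0.7984 -0.0979

o_n = [0.0335, -0.1239, 1.2333]
J₁: ẑ×o_n = [0.1239, 0.0335, -0.0000], ω = ẑ
J2: z=[0.0523, -0.9986, 0.0000] o=[0.6092, 0.0319, 0.4200] → [-0.8122, -0.0426, -0.5830, 0.0523, -0.9986, 0.0000]
J3: z=[-0.8976, -0.0470, 0.4384] o=[0.9244, 0.0484, 1.0671] → [0.0677, -0.2413, 0.1128, -0.8976, -0.0470, 0.4384]
J4: z=[0.2642, -0.8534, 0.4494] o=[1.0832, 0.2821, 1.4174] → [0.3395, -0.4231, -1.0030, 0.2642, -0.8534, 0.4494]
J5: z=[-0.1253, -0.4924, -0.8613] o=[0.3468, 0.1502, 1.5999] → [-0.0556, 0.2239, -0.1199, -0.1253, -0.4924, -0.8613]
V = J·q̇ = [0.4602, -0.3472, 0.4907, -0.7508, 0.7984, -0.0979]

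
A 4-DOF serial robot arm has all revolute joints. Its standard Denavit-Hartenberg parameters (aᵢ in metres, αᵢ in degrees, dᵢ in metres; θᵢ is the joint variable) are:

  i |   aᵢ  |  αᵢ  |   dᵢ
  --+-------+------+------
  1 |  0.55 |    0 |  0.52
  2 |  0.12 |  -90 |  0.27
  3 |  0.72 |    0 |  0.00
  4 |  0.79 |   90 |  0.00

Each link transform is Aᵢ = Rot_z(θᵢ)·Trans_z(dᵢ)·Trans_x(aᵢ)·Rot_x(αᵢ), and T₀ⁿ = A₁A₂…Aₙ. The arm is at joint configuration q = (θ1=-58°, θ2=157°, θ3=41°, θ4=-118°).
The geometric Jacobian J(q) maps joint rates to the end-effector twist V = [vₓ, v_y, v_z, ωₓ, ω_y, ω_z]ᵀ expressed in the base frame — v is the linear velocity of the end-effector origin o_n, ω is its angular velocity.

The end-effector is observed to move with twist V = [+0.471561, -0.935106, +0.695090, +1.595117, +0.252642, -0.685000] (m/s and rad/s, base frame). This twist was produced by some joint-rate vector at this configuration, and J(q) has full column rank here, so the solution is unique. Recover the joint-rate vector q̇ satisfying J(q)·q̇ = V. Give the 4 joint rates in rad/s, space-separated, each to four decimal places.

-0.5070 -0.1780 -0.7510 -0.8640

o_n = [0.1599, 0.3643, 1.0874]
J₁: ẑ×o_n = [-0.3643, 0.1599, 0.0000], ω = ẑ
J2: z=[0.0000, 0.0000, 1.0000] o=[0.2915, -0.4664, 0.5200] → [-0.8307, -0.1316, 0.0000, 0.0000, 0.0000, 1.0000]
J3: z=[-0.9877, -0.1564, 0.0000] o=[0.2727, -0.3479, 0.7900] → [-0.0465, 0.2937, -0.7211, -0.9877, -0.1564, 0.0000]
J4: z=[-0.9877, -0.1564, 0.0000] o=[0.1877, 0.1888, 0.3176] → [-0.1204, 0.7603, -0.1777, -0.9877, -0.1564, 0.0000]
q̇ = J⁺·V = [-0.5070, -0.1780, -0.7510, -0.8640]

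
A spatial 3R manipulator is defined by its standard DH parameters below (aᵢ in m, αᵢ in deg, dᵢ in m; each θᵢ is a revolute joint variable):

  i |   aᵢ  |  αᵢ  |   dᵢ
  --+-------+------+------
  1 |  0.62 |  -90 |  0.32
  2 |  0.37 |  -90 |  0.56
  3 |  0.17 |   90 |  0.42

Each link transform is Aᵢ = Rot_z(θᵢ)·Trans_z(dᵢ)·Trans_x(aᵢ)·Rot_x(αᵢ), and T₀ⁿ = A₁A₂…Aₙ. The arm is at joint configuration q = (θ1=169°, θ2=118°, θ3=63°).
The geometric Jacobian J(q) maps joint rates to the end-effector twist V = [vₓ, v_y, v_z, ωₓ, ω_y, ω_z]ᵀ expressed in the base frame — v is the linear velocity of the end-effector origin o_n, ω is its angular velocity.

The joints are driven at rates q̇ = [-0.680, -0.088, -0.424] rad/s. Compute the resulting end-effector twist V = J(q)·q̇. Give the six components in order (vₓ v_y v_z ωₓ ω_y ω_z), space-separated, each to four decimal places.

o_n = [-0.1165, -0.3935, 0.1223]
J₁: ẑ×o_n = [0.3935, -0.1165, 0.0000], ω = ẑ
J2: z=[-0.1908, -0.9816, 0.0000] o=[-0.6086, 0.1183, 0.3200] → [0.1940, -0.0377, 0.5808, -0.1908, -0.9816, 0.0000]
J3: z=[0.8667, -0.1685, 0.4695] o=[-0.5449, -0.4646, -0.0067] → [-0.0551, 0.0893, 0.1337, 0.8667, -0.1685, 0.4695]
V = J·q̇ = [-0.2613, 0.0446, -0.1078, -0.3507, 0.1578, -0.8791]

-0.2613 0.0446 -0.1078 -0.3507 0.1578 -0.8791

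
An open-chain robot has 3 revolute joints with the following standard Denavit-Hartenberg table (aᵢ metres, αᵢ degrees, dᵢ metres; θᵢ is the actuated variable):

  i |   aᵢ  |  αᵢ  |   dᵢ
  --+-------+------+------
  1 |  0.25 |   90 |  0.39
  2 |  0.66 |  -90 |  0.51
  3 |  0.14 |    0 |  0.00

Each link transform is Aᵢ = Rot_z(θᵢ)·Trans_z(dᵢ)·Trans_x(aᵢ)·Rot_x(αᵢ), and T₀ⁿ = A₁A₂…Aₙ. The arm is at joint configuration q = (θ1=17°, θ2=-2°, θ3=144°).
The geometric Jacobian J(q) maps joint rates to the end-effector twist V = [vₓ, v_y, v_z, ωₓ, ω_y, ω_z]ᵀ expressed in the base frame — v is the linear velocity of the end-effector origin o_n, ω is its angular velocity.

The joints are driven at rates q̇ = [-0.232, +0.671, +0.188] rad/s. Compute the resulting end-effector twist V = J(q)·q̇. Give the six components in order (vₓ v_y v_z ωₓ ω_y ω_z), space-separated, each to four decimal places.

-0.0372 -0.2268 0.3672 0.2025 -0.6398 -0.0441

o_n = [0.8867, -0.1762, 0.3709]
J₁: ẑ×o_n = [0.1762, 0.8867, -0.0000], ω = ẑ
J2: z=[0.2924, -0.9563, 0.0000] o=[0.2391, 0.0731, 0.3900] → [0.0182, 0.0056, 0.5464, 0.2924, -0.9563, 0.0000]
J3: z=[0.0334, 0.0102, 0.9994] o=[1.0190, -0.2218, 0.3670] → [-0.0455, -0.1324, 0.0029, 0.0334, 0.0102, 0.9994]
V = J·q̇ = [-0.0372, -0.2268, 0.3672, 0.2025, -0.6398, -0.0441]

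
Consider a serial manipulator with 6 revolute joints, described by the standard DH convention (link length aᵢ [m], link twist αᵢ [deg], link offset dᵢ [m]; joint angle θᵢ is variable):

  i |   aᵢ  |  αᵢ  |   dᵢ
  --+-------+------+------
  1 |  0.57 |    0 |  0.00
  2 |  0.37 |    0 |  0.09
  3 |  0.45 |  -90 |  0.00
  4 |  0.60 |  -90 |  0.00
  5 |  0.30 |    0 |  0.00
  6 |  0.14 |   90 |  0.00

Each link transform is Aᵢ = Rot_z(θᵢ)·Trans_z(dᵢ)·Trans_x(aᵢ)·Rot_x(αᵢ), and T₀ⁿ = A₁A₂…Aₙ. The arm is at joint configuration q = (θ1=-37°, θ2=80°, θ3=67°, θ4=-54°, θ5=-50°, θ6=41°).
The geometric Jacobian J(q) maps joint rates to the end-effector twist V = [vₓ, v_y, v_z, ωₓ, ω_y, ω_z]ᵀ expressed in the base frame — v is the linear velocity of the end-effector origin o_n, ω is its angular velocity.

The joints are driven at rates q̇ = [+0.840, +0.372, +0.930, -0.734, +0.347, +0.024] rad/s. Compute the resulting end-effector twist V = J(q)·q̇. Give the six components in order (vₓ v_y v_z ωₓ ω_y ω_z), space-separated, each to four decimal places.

-1.5581 -0.9575 0.4728 0.5871 0.5331 1.9239

o_n = [0.1482, 0.7604, 0.8433]
J₁: ẑ×o_n = [-0.7604, 0.1482, 0.0000], ω = ẑ
J2: z=[0.0000, 0.0000, 1.0000] o=[0.4552, -0.3430, 0.0000] → [-1.1034, -0.3070, 0.0000, 0.0000, 0.0000, 1.0000]
J3: z=[0.0000, 0.0000, 1.0000] o=[0.7258, -0.0907, 0.0900] → [-0.8511, -0.5776, 0.0000, 0.0000, 0.0000, 1.0000]
J4: z=[-0.9397, -0.3420, 0.0000] o=[0.5719, 0.3322, 0.0900] → [-0.2576, 0.7079, -0.5473, -0.9397, -0.3420, 0.0000]
J5: z=[-0.2767, 0.7602, -0.5878] o=[0.4513, 0.6636, 0.5754] → [0.2605, 0.2523, 0.2036, -0.2767, 0.7602, -0.5878]
J6: z=[-0.2767, 0.7602, -0.5878] o=[0.1966, 0.6915, 0.7314] → [0.1255, 0.0594, 0.0177, -0.2767, 0.7602, -0.5878]
V = J·q̇ = [-1.5581, -0.9575, 0.4728, 0.5871, 0.5331, 1.9239]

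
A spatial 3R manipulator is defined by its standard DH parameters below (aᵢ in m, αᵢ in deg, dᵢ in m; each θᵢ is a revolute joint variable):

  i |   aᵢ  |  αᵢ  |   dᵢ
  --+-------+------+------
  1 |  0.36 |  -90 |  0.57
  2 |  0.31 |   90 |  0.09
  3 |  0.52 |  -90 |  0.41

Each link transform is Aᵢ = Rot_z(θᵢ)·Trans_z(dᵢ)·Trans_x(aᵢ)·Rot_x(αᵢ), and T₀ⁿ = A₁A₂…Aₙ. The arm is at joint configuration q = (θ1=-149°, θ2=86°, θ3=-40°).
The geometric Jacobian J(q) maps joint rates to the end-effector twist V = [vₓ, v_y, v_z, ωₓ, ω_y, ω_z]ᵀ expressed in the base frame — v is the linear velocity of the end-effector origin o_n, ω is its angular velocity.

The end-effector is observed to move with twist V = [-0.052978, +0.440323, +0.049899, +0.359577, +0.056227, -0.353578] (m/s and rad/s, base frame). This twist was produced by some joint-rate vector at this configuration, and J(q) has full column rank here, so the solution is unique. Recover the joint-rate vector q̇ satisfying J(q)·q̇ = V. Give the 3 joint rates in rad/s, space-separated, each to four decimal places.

-0.3300 0.1370 -0.3380

o_n = [-0.8273, -0.2122, -0.1080]
J₁: ẑ×o_n = [0.2122, -0.8273, 0.0000], ω = ẑ
J2: z=[0.5150, -0.8572, 0.0000] o=[-0.3086, -0.1854, 0.5700] → [0.5812, 0.3492, -0.4584, 0.5150, -0.8572, 0.0000]
J3: z=[-0.8551, -0.5138, 0.0698] o=[-0.2808, -0.2737, 0.2608] → [0.1852, -0.3535, -0.3334, -0.8551, -0.5138, 0.0698]
q̇ = J⁺·V = [-0.3300, 0.1370, -0.3380]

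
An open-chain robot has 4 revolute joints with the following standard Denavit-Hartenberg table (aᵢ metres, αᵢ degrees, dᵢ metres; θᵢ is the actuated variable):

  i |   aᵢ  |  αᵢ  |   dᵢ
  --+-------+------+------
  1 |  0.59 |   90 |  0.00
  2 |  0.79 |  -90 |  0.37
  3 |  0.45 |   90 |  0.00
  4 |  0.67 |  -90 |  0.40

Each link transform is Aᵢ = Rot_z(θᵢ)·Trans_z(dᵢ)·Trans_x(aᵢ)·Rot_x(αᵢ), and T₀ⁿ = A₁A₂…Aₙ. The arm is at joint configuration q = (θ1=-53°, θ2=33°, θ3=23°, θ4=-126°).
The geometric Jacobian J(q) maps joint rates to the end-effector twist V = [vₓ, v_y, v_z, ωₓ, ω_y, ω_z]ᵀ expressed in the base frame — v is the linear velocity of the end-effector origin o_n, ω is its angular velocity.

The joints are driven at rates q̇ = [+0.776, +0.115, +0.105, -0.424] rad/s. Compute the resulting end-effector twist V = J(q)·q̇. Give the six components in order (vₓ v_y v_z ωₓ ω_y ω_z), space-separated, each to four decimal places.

o_n = [0.4644, -1.8065, 0.0890]
J₁: ẑ×o_n = [1.8065, 0.4644, -0.0000], ω = ẑ
J2: z=[-0.7986, -0.6018, 0.0000] o=[0.3551, -0.4712, 0.0000] → [-0.0535, 0.0710, 1.1322, -0.7986, -0.6018, 0.0000]
J3: z=[-0.3278, 0.4350, 0.8387] o=[0.4583, -1.2230, 0.4303] → [0.3409, -0.1067, 0.1886, -0.3278, 0.4350, 0.8387]
J4: z=[-0.5379, -0.8157, 0.2128] o=[0.8078, -1.3946, 0.6559] → [0.5501, -0.3780, -0.0585, -0.5379, -0.8157, 0.2128]
V = J·q̇ = [1.1982, 0.5177, 0.1748, 0.1018, 0.3223, 0.7738]

1.1982 0.5177 0.1748 0.1018 0.3223 0.7738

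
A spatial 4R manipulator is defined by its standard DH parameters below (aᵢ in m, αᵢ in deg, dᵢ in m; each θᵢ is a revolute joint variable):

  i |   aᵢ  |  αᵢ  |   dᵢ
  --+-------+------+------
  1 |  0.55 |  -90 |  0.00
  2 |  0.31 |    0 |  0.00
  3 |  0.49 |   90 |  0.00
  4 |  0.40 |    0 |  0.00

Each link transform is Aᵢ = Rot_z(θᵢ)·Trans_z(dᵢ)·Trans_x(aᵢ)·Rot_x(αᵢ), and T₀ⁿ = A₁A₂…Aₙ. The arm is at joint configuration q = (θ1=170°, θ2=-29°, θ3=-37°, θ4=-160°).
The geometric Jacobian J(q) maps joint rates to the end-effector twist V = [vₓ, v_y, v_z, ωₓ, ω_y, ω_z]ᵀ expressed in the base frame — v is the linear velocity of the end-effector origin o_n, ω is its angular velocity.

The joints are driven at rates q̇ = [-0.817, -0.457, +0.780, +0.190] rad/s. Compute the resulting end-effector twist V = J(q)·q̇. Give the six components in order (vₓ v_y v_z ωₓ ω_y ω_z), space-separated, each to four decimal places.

0.2696 0.7447 0.1327 0.1148 -0.3482 -0.7397

o_n = [-0.8306, 0.2854, 0.2545]
J₁: ẑ×o_n = [-0.2854, -0.8306, 0.0000], ω = ẑ
J2: z=[-0.1736, -0.9848, 0.0000] o=[-0.5416, 0.0955, 0.0000] → [-0.2507, 0.0442, -0.3176, -0.1736, -0.9848, 0.0000]
J3: z=[-0.1736, -0.9848, 0.0000] o=[-0.8087, 0.1426, 0.1503] → [-0.1027, 0.0181, -0.0464, -0.1736, -0.9848, 0.0000]
J4: z=[0.8997, -0.1586, 0.4067] o=[-1.0049, 0.1772, 0.5979] → [0.0105, 0.3798, 0.1250, 0.8997, -0.1586, 0.4067]
V = J·q̇ = [0.2696, 0.7447, 0.1327, 0.1148, -0.3482, -0.7397]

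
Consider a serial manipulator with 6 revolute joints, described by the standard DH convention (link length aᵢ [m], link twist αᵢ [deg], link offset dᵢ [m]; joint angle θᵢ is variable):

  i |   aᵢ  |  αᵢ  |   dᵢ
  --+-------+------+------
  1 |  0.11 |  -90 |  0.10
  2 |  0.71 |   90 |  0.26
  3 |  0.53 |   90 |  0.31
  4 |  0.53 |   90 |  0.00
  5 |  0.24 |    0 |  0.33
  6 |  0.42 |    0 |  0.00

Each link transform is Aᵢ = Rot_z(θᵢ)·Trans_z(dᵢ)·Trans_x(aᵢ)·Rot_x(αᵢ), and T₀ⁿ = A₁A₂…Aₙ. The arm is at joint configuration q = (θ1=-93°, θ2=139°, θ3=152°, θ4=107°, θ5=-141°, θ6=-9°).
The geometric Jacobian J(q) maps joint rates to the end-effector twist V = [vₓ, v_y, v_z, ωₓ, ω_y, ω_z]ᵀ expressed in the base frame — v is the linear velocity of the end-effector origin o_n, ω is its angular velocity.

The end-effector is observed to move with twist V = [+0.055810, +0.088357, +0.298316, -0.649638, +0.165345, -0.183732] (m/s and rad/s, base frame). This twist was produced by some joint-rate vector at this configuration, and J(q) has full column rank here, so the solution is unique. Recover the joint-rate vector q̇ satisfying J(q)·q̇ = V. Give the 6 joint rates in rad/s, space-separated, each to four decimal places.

0.1740 -0.5740 0.2860 0.0830 -0.5630 0.2140

o_n = [0.3131, -0.5406, -0.0535]
J₁: ẑ×o_n = [0.5406, 0.3131, -0.0000], ω = ẑ
J2: z=[0.9986, -0.0523, 0.0000] o=[-0.0058, -0.1098, 0.1000] → [0.0080, 0.1533, -0.4135, 0.9986, -0.0523, 0.0000]
J3: z=[-0.0343, -0.6552, -0.7547] o=[0.2819, 0.4117, -0.3658] → [-0.9233, -0.0128, 0.0531, -0.0343, -0.6552, -0.7547]
J4: z=[0.9003, 0.3076, -0.3080] o=[0.5013, -0.1572, -0.2928] → [-0.0445, -0.1574, -0.2873, 0.9003, 0.3076, -0.3080]
J5: z=[0.4050, -0.8514, 0.3333] o=[0.4166, -0.3823, -0.7650] → [-0.5530, -0.3226, -0.1522, 0.4050, -0.8514, 0.3333]
J6: z=[0.4050, -0.8514, 0.3333] o=[0.4441, -0.6305, -0.4423] → [-0.3610, -0.2011, -0.0751, 0.4050, -0.8514, 0.3333]
q̇ = J⁺·V = [0.1740, -0.5740, 0.2860, 0.0830, -0.5630, 0.2140]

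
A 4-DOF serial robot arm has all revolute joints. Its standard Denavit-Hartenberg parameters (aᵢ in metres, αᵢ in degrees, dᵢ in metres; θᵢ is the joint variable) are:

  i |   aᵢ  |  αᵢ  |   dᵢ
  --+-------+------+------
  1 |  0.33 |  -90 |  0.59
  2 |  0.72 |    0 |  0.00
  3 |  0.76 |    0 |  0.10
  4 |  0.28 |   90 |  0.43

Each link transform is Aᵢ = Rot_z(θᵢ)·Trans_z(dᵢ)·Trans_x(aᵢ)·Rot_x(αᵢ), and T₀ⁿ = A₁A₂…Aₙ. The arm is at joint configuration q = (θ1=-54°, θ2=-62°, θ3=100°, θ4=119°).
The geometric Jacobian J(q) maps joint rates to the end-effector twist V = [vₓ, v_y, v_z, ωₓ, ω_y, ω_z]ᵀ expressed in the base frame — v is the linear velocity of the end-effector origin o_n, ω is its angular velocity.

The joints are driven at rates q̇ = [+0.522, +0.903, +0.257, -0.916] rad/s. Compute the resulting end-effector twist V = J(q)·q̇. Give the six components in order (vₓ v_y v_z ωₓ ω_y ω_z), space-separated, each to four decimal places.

o_n = [1.0220, -0.5049, 0.6484]
J₁: ẑ×o_n = [0.5049, 1.0220, -0.0000], ω = ẑ
J2: z=[0.8090, 0.5878, 0.0000] o=[0.1940, -0.2670, 0.5900] → [0.0343, -0.0473, -0.6792, 0.8090, 0.5878, 0.0000]
J3: z=[0.8090, 0.5878, 0.0000] o=[0.3927, -0.5404, 1.2257] → [-0.3393, 0.4671, -0.3411, 0.8090, 0.5878, 0.0000]
J4: z=[0.8090, 0.5878, 0.0000] o=[0.8256, -0.9662, 0.7578] → [-0.0643, 0.0885, 0.2577, 0.8090, 0.5878, 0.0000]
V = J·q̇ = [0.2663, 0.5297, -0.9371, 0.1974, 0.1434, 0.5220]

0.2663 0.5297 -0.9371 0.1974 0.1434 0.5220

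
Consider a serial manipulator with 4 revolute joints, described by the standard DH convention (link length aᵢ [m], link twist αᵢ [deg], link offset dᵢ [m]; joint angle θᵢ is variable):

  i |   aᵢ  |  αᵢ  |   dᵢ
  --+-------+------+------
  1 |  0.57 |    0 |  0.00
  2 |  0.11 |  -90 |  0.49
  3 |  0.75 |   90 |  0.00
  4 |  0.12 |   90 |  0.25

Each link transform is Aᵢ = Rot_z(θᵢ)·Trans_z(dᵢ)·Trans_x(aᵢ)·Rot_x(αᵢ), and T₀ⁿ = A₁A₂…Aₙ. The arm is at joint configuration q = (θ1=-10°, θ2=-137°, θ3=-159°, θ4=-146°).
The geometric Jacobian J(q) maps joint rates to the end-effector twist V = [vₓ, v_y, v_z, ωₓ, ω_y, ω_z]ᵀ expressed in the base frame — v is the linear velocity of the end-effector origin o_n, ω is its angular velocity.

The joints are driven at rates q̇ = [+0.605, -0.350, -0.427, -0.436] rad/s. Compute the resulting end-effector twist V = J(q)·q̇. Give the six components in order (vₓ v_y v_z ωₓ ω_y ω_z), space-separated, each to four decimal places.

-0.0354 0.4045 -0.3081 -0.3636 0.2730 0.6620

o_n = [1.0170, 0.2769, 0.4897]
J₁: ẑ×o_n = [-0.2769, 1.0170, 0.0000], ω = ẑ
J2: z=[0.0000, 0.0000, 1.0000] o=[0.5613, -0.0990, 0.0000] → [-0.3759, 0.4557, 0.0000, 0.0000, 0.0000, 1.0000]
J3: z=[0.5446, -0.8387, 0.0000] o=[0.4691, -0.1589, 0.4900] → [0.0002, 0.0001, 0.6969, 0.5446, -0.8387, 0.0000]
J4: z=[0.3006, 0.1952, -0.9336] o=[1.0563, 0.2225, 0.7588] → [-0.0016, 0.1176, 0.0240, 0.3006, 0.1952, -0.9336]
V = J·q̇ = [-0.0354, 0.4045, -0.3081, -0.3636, 0.2730, 0.6620]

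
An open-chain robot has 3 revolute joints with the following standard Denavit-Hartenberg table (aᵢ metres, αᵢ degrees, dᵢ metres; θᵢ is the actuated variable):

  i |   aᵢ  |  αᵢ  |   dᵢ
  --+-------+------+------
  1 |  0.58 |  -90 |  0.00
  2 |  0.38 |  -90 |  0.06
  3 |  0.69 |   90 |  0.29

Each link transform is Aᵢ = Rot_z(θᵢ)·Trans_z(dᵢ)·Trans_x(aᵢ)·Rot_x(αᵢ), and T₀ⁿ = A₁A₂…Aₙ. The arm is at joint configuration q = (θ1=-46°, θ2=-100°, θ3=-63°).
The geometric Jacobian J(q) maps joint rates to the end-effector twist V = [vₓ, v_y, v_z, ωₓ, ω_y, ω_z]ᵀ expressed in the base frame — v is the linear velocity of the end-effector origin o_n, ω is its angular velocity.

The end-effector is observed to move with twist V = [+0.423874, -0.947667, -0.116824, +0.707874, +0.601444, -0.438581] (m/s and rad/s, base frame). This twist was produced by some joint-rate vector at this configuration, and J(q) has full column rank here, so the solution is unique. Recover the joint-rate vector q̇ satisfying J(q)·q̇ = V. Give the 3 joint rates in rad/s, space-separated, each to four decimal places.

-0.4490 0.9270 0.0600

o_n = [1.0031, -0.0673, 0.7331]
J₁: ẑ×o_n = [0.0673, 1.0031, -0.0000], ω = ẑ
J2: z=[0.7193, 0.6947, 0.0000] o=[0.4029, -0.4172, 0.0000] → [0.5092, -0.5273, -0.1652, 0.7193, 0.6947, 0.0000]
J3: z=[0.6841, -0.7084, 0.1736] o=[0.4002, -0.3281, 0.3742] → [-0.2995, -0.1408, 0.6055, 0.6841, -0.7084, 0.1736]
q̇ = J⁺·V = [-0.4490, 0.9270, 0.0600]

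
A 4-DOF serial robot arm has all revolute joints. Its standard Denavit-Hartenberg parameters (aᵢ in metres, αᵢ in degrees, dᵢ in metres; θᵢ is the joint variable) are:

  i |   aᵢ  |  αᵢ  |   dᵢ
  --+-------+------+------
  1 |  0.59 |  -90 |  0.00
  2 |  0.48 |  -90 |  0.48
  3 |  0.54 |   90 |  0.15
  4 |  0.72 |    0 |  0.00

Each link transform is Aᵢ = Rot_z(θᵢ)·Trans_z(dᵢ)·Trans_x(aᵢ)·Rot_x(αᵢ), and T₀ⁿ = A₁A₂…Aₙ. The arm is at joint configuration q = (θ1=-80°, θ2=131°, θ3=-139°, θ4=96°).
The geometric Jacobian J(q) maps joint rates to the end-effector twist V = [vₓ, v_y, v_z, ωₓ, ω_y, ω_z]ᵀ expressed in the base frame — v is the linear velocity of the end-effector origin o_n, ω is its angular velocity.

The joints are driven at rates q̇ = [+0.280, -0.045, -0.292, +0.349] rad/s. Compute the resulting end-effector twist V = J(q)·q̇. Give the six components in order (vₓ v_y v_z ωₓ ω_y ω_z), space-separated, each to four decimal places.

-0.3530 0.2286 -0.1256 -0.2394 -0.4185 0.2612

o_n = [0.7472, 0.2825, 0.4706]
J₁: ẑ×o_n = [-0.2825, 0.7472, 0.0000], ω = ẑ
J2: z=[0.9848, 0.1736, 0.0000] o=[0.1025, -0.5810, 0.0000] → [0.0817, -0.4635, 0.7384, 0.9848, 0.1736, 0.0000]
J3: z=[-0.1311, 0.7432, 0.6561] o=[0.5205, -0.1876, -0.3623] → [0.3107, 0.2579, -0.2301, -0.1311, 0.7432, 0.6561]
J4: z=[-0.6685, -0.5549, 0.4951] o=[0.8961, -0.2779, 0.0437] → [-0.5143, 0.2116, -0.4572, -0.6685, -0.5549, 0.4951]
V = J·q̇ = [-0.3530, 0.2286, -0.1256, -0.2394, -0.4185, 0.2612]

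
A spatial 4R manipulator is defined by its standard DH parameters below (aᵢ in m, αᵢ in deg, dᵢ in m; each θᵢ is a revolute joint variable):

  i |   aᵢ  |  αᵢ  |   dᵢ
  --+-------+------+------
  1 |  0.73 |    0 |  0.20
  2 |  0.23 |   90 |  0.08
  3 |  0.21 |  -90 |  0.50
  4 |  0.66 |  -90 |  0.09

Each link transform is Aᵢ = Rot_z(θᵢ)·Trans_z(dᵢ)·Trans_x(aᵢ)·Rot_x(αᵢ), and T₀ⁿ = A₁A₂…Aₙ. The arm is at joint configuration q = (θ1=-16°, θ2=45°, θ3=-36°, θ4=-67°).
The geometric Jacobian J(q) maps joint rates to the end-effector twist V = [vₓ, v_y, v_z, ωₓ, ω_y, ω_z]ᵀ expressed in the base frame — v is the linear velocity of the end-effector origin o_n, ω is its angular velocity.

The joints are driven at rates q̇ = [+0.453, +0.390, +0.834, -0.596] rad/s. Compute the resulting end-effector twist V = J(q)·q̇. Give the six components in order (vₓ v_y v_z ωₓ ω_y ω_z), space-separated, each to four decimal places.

0.6032 1.0635 0.5726 0.0979 -0.8993 0.3608

o_n = [1.8172, -0.8492, 0.0778]
J₁: ẑ×o_n = [0.8492, 1.8172, -0.0000], ω = ẑ
J2: z=[0.0000, 0.0000, 1.0000] o=[0.7017, -0.2012, 0.2000] → [0.6480, 1.1154, -0.0000, 0.0000, 0.0000, 1.0000]
J3: z=[0.4848, -0.8746, 0.0000] o=[0.9029, -0.0897, 0.2800] → [0.1769, 0.0980, 0.4314, 0.4848, -0.8746, 0.0000]
J4: z=[0.5141, 0.2850, 0.8090] o=[1.2939, -0.4447, 0.1566] → [0.3049, 0.4638, -0.3571, 0.5141, 0.2850, 0.8090]
V = J·q̇ = [0.6032, 1.0635, 0.5726, 0.0979, -0.8993, 0.3608]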